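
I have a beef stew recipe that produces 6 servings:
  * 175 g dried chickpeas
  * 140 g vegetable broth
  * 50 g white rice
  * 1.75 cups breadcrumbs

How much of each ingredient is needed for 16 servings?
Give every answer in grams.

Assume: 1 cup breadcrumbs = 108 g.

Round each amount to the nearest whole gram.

Scaling factor: 16/6 = 8/3.
dried chickpeas: 175 g × 8/3 ≈ 467 g
vegetable broth: 140 g × 8/3 ≈ 373 g
white rice: 50 g × 8/3 ≈ 133 g
breadcrumbs: 1.75 cup × 8/3 × 108 g/cup = 504 g

dried chickpeas: 467 g; vegetable broth: 373 g; white rice: 133 g; breadcrumbs: 504 g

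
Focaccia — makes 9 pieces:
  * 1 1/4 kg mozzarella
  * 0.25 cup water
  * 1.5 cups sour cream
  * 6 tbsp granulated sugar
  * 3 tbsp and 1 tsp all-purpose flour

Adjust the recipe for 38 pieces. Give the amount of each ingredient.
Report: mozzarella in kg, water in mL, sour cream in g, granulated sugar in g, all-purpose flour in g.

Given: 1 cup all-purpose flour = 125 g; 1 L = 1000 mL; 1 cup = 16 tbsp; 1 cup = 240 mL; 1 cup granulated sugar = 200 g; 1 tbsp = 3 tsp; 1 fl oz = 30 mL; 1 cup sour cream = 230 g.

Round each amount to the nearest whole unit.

Scaling factor: 38/9.
mozzarella: 1.25 kg × 38/9 ≈ 5 kg
water: 0.25 cup × 38/9 × 240 mL/cup ≈ 253 mL
sour cream: 1.5 cup × 38/9 × 230 g/cup ≈ 1457 g
granulated sugar: 6 tbsp × 38/9 ÷ 16 tbsp/cup × 200 g/cup ≈ 317 g
all-purpose flour: (3 tbsp + 1 tsp = 10/3 tbsp) × 38/9 ÷ 16 tbsp/cup × 125 g/cup ≈ 110 g

mozzarella: 5 kg; water: 253 mL; sour cream: 1457 g; granulated sugar: 317 g; all-purpose flour: 110 g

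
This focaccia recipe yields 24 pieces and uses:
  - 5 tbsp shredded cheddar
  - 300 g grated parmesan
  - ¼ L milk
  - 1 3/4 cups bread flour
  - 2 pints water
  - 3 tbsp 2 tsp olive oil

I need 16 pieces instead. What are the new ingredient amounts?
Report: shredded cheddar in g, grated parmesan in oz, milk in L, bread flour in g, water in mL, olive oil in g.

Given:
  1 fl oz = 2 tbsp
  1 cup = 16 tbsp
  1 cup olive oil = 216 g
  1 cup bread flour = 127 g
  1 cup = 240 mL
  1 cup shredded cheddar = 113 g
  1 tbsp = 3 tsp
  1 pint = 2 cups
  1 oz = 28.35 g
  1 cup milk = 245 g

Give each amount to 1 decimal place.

Scaling factor: 16/24 = 2/3.
shredded cheddar: 5 tbsp × 2/3 ÷ 16 tbsp/cup × 113 g/cup ≈ 23.5 g
grated parmesan: 300 g × 2/3 ÷ 28.35 g/oz ≈ 7.1 oz
milk: 0.25 L × 2/3 ≈ 0.2 L
bread flour: 1.75 cup × 2/3 × 127 g/cup ≈ 148.2 g
water: 2 pint × 2/3 × 2 cup/pint × 240 mL/cup = 640.0 mL
olive oil: (3 tbsp + 2 tsp = 11/3 tbsp) × 2/3 ÷ 16 tbsp/cup × 216 g/cup = 33.0 g

shredded cheddar: 23.5 g; grated parmesan: 7.1 oz; milk: 0.2 L; bread flour: 148.2 g; water: 640.0 mL; olive oil: 33.0 g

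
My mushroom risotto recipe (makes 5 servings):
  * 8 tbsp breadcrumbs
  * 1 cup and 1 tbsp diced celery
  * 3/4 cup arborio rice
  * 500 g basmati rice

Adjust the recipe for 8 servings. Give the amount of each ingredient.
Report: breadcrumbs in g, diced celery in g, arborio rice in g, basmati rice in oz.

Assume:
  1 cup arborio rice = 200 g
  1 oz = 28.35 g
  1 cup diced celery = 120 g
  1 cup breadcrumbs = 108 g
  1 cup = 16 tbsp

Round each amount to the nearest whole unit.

Scaling factor: 8/5 = 1.6.
breadcrumbs: 8 tbsp × 8/5 ÷ 16 tbsp/cup × 108 g/cup ≈ 86 g
diced celery: (1 cup + 1 tbsp = 1.0625 cup) × 8/5 × 120 g/cup = 204 g
arborio rice: 0.75 cup × 8/5 × 200 g/cup = 240 g
basmati rice: 500 g × 8/5 ÷ 28.35 g/oz ≈ 28 oz

breadcrumbs: 86 g; diced celery: 204 g; arborio rice: 240 g; basmati rice: 28 oz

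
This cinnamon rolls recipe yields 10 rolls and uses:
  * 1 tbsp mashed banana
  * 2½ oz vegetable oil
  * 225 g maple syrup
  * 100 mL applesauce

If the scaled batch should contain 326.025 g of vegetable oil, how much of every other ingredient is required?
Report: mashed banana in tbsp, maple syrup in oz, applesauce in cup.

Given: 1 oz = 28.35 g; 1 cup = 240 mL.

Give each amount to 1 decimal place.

mashed banana: 4.6 tbsp; maple syrup: 36.5 oz; applesauce: 1.9 cup

The original recipe has 70.875 g of vegetable oil, so the scaling factor is 326.025 ÷ 70.875 = 23/5 = 4.6.
mashed banana: 1 tbsp × 23/5 = 4.6 tbsp
maple syrup: 225 g × 23/5 ÷ 28.35 g/oz ≈ 36.5 oz
applesauce: 100 mL × 23/5 ÷ 240 mL/cup ≈ 1.9 cup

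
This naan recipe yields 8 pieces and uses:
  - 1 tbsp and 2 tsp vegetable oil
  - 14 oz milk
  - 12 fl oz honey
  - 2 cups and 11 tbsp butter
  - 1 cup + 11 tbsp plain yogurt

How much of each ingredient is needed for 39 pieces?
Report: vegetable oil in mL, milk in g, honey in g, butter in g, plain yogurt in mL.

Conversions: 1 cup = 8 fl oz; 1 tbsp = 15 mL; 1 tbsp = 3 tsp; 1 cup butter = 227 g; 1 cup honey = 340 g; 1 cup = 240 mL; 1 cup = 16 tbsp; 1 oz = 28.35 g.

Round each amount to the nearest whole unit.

vegetable oil: 122 mL; milk: 1935 g; honey: 2486 g; butter: 2974 g; plain yogurt: 1974 mL

Scaling factor: 39/8 = 4.875.
vegetable oil: (1 tbsp + 2 tsp = 5/3 tbsp) × 39/8 × 15 mL/tbsp ≈ 122 mL
milk: 14 oz × 39/8 × 28.35 g/oz ≈ 1935 g
honey: 12 fl oz × 39/8 ÷ 8 fl oz/cup × 340 g/cup ≈ 2486 g
butter: (2 cup + 11 tbsp = 2.6875 cup) × 39/8 × 227 g/cup ≈ 2974 g
plain yogurt: (1 cup + 11 tbsp = 1.6875 cup) × 39/8 × 240 mL/cup ≈ 1974 mL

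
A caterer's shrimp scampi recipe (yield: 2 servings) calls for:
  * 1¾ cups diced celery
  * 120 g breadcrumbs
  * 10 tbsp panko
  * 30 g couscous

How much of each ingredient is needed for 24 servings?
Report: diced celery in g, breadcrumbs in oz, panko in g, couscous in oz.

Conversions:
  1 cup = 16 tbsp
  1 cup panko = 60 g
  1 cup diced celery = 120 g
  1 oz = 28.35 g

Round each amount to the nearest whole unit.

Scaling factor: 24/2 = 12.
diced celery: 1.75 cup × 12 × 120 g/cup = 2520 g
breadcrumbs: 120 g × 12 ÷ 28.35 g/oz ≈ 51 oz
panko: 10 tbsp × 12 ÷ 16 tbsp/cup × 60 g/cup = 450 g
couscous: 30 g × 12 ÷ 28.35 g/oz ≈ 13 oz

diced celery: 2520 g; breadcrumbs: 51 oz; panko: 450 g; couscous: 13 oz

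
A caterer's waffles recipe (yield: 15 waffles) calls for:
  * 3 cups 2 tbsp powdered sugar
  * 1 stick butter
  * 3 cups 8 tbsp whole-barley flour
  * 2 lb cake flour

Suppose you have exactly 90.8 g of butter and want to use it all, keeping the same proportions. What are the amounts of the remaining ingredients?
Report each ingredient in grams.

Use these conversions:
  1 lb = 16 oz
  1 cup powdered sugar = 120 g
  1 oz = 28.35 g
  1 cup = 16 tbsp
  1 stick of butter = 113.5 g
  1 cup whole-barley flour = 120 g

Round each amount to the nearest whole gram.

powdered sugar: 300 g; whole-barley flour: 336 g; cake flour: 726 g

The original recipe has 113.5 g of butter, so the scaling factor is 90.8 ÷ 113.5 = 4/5 = 0.8.
powdered sugar: (3 cup + 2 tbsp = 3.125 cup) × 4/5 × 120 g/cup = 300 g
whole-barley flour: (3 cup + 8 tbsp = 3.5 cup) × 4/5 × 120 g/cup = 336 g
cake flour: 2 lb × 4/5 × 16 oz/lb × 28.35 g/oz ≈ 726 g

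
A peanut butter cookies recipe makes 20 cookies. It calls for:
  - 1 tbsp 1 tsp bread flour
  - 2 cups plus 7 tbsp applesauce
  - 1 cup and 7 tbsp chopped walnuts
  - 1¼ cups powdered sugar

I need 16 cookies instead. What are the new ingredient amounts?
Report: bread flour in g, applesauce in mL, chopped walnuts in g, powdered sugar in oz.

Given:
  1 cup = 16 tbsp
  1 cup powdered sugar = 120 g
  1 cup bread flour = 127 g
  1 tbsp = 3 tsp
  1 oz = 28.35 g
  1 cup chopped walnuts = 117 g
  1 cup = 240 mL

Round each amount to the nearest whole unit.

Scaling factor: 16/20 = 4/5 = 0.8.
bread flour: (1 tbsp + 1 tsp = 4/3 tbsp) × 4/5 ÷ 16 tbsp/cup × 127 g/cup ≈ 8 g
applesauce: (2 cup + 7 tbsp = 2.4375 cup) × 4/5 × 240 mL/cup = 468 mL
chopped walnuts: (1 cup + 7 tbsp = 1.4375 cup) × 4/5 × 117 g/cup ≈ 135 g
powdered sugar: 1.25 cup × 4/5 × 120 g/cup ÷ 28.35 g/oz ≈ 4 oz

bread flour: 8 g; applesauce: 468 mL; chopped walnuts: 135 g; powdered sugar: 4 oz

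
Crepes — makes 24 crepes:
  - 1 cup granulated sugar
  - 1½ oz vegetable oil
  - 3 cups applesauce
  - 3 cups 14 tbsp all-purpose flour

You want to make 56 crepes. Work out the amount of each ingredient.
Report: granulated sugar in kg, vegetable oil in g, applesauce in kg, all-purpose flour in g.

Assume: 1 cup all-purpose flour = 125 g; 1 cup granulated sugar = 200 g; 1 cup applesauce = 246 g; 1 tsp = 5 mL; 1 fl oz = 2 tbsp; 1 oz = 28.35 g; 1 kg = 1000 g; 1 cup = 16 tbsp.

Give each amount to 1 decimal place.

granulated sugar: 0.5 kg; vegetable oil: 99.2 g; applesauce: 1.7 kg; all-purpose flour: 1130.2 g

Scaling factor: 56/24 = 7/3.
granulated sugar: 1 cup × 7/3 × 200 g/cup ÷ 1000 g/kg ≈ 0.5 kg
vegetable oil: 1.5 oz × 7/3 × 28.35 g/oz ≈ 99.2 g
applesauce: 3 cup × 7/3 × 246 g/cup ÷ 1000 g/kg ≈ 1.7 kg
all-purpose flour: (3 cup + 14 tbsp = 3.875 cup) × 7/3 × 125 g/cup ≈ 1130.2 g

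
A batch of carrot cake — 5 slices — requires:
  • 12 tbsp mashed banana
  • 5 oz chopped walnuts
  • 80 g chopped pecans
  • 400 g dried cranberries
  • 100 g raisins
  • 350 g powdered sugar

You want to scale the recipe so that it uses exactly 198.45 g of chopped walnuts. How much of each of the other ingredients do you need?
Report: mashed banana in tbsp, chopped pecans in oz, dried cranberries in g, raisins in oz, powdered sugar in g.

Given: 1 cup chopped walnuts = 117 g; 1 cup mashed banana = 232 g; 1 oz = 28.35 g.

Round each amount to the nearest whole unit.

mashed banana: 17 tbsp; chopped pecans: 4 oz; dried cranberries: 560 g; raisins: 5 oz; powdered sugar: 490 g

The original recipe has 141.75 g of chopped walnuts, so the scaling factor is 198.45 ÷ 141.75 = 7/5 = 1.4.
mashed banana: 12 tbsp × 7/5 ≈ 17 tbsp
chopped pecans: 80 g × 7/5 ÷ 28.35 g/oz ≈ 4 oz
dried cranberries: 400 g × 7/5 = 560 g
raisins: 100 g × 7/5 ÷ 28.35 g/oz ≈ 5 oz
powdered sugar: 350 g × 7/5 = 490 g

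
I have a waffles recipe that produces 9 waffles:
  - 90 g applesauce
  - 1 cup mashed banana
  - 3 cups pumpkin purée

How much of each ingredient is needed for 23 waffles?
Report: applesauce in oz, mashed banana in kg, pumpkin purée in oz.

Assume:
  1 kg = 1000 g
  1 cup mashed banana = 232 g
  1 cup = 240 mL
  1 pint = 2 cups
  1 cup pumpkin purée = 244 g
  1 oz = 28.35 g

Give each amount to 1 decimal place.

applesauce: 8.1 oz; mashed banana: 0.6 kg; pumpkin purée: 66.0 oz

Scaling factor: 23/9.
applesauce: 90 g × 23/9 ÷ 28.35 g/oz ≈ 8.1 oz
mashed banana: 1 cup × 23/9 × 232 g/cup ÷ 1000 g/kg ≈ 0.6 kg
pumpkin purée: 3 cup × 23/9 × 244 g/cup ÷ 28.35 g/oz ≈ 66.0 oz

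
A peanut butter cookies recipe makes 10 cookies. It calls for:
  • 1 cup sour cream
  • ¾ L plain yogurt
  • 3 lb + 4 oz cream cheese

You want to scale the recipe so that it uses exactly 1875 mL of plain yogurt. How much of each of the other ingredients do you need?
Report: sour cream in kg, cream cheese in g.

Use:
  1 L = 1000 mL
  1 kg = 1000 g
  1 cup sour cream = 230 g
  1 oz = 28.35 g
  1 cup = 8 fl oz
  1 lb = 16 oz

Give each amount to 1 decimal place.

sour cream: 0.6 kg; cream cheese: 3685.5 g

The original recipe has 750 mL of plain yogurt, so the scaling factor is 1875 ÷ 750 = 5/2 = 2.5.
sour cream: 1 cup × 5/2 × 230 g/cup ÷ 1000 g/kg ≈ 0.6 kg
cream cheese: (3 lb + 4 oz = 3.25 lb) × 5/2 × 16 oz/lb × 28.35 g/oz = 3685.5 g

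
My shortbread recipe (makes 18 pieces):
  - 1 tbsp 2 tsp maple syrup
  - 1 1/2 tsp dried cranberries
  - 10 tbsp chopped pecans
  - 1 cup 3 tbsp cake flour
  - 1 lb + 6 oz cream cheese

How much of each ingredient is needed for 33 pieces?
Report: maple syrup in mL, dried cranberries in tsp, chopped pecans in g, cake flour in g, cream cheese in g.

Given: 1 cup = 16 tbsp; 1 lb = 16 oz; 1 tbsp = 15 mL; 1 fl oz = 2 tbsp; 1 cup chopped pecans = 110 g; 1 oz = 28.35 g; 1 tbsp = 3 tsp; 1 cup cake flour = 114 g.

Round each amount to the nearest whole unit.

maple syrup: 46 mL; dried cranberries: 3 tsp; chopped pecans: 126 g; cake flour: 248 g; cream cheese: 1143 g

Scaling factor: 33/18 = 11/6.
maple syrup: (1 tbsp + 2 tsp = 5/3 tbsp) × 11/6 × 15 mL/tbsp ≈ 46 mL
dried cranberries: 1.5 tsp × 11/6 ≈ 3 tsp
chopped pecans: 10 tbsp × 11/6 ÷ 16 tbsp/cup × 110 g/cup ≈ 126 g
cake flour: (1 cup + 3 tbsp = 1.1875 cup) × 11/6 × 114 g/cup ≈ 248 g
cream cheese: (1 lb + 6 oz = 1.375 lb) × 11/6 × 16 oz/lb × 28.35 g/oz ≈ 1143 g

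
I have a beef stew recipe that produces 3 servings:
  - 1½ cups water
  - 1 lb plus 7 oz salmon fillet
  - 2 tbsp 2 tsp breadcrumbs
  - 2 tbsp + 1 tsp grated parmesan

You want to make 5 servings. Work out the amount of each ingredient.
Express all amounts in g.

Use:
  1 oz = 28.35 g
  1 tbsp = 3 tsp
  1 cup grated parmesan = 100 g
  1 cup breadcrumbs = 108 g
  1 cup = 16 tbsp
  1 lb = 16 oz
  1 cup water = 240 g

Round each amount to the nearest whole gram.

Scaling factor: 5/3.
water: 1.5 cup × 5/3 × 240 g/cup = 600 g
salmon fillet: (1 lb + 7 oz = 1.4375 lb) × 5/3 × 16 oz/lb × 28.35 g/oz ≈ 1087 g
breadcrumbs: (2 tbsp + 2 tsp = 8/3 tbsp) × 5/3 ÷ 16 tbsp/cup × 108 g/cup = 30 g
grated parmesan: (2 tbsp + 1 tsp = 7/3 tbsp) × 5/3 ÷ 16 tbsp/cup × 100 g/cup ≈ 24 g

water: 600 g; salmon fillet: 1087 g; breadcrumbs: 30 g; grated parmesan: 24 g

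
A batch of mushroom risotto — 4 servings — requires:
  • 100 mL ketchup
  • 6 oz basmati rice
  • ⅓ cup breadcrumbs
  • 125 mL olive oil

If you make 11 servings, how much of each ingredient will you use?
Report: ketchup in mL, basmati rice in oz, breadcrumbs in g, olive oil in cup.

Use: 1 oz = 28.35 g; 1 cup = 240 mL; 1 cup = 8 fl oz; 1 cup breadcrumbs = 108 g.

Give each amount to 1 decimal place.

ketchup: 275.0 mL; basmati rice: 16.5 oz; breadcrumbs: 99.0 g; olive oil: 1.4 cup

Scaling factor: 11/4 = 2.75.
ketchup: 100 mL × 11/4 = 275.0 mL
basmati rice: 6 oz × 11/4 = 16.5 oz
breadcrumbs: 1/3 cup × 11/4 × 108 g/cup = 99.0 g
olive oil: 125 mL × 11/4 ÷ 240 mL/cup ≈ 1.4 cup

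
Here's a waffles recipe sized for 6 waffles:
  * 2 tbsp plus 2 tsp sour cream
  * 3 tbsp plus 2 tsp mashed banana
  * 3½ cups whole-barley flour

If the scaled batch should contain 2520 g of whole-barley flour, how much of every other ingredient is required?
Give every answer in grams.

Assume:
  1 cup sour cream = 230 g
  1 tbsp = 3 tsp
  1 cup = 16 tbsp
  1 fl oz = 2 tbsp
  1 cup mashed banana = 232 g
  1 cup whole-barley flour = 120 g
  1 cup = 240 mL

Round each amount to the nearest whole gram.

sour cream: 230 g; mashed banana: 319 g

The original recipe has 420 g of whole-barley flour, so the scaling factor is 2520 ÷ 420 = 6.
sour cream: (2 tbsp + 2 tsp = 8/3 tbsp) × 6 ÷ 16 tbsp/cup × 230 g/cup = 230 g
mashed banana: (3 tbsp + 2 tsp = 11/3 tbsp) × 6 ÷ 16 tbsp/cup × 232 g/cup = 319 g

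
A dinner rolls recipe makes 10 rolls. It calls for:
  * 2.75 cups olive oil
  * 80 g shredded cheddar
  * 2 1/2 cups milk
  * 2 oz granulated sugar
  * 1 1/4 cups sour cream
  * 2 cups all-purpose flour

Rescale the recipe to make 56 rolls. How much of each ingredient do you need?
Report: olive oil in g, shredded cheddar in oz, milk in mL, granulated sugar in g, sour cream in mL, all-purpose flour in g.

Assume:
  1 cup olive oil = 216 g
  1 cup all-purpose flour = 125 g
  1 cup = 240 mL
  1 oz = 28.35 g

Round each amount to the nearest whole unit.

olive oil: 3326 g; shredded cheddar: 16 oz; milk: 3360 mL; granulated sugar: 318 g; sour cream: 1680 mL; all-purpose flour: 1400 g

Scaling factor: 56/10 = 28/5 = 5.6.
olive oil: 2.75 cup × 28/5 × 216 g/cup ≈ 3326 g
shredded cheddar: 80 g × 28/5 ÷ 28.35 g/oz ≈ 16 oz
milk: 2.5 cup × 28/5 × 240 mL/cup = 3360 mL
granulated sugar: 2 oz × 28/5 × 28.35 g/oz ≈ 318 g
sour cream: 1.25 cup × 28/5 × 240 mL/cup = 1680 mL
all-purpose flour: 2 cup × 28/5 × 125 g/cup = 1400 g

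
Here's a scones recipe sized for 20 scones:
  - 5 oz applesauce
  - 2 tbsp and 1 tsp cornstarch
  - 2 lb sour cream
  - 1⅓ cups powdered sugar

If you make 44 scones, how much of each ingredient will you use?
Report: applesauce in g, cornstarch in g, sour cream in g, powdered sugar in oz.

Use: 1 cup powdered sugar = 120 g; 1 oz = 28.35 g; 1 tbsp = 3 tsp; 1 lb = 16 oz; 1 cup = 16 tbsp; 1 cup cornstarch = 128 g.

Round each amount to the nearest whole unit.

applesauce: 312 g; cornstarch: 41 g; sour cream: 1996 g; powdered sugar: 12 oz

Scaling factor: 44/20 = 11/5 = 2.2.
applesauce: 5 oz × 11/5 × 28.35 g/oz ≈ 312 g
cornstarch: (2 tbsp + 1 tsp = 7/3 tbsp) × 11/5 ÷ 16 tbsp/cup × 128 g/cup ≈ 41 g
sour cream: 2 lb × 11/5 × 16 oz/lb × 28.35 g/oz ≈ 1996 g
powdered sugar: 4/3 cup × 11/5 × 120 g/cup ÷ 28.35 g/oz ≈ 12 oz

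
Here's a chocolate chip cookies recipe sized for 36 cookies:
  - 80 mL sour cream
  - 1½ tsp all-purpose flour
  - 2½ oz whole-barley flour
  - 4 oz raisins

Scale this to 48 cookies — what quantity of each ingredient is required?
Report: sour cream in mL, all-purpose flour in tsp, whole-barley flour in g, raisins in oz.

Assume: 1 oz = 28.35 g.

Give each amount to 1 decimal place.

Scaling factor: 48/36 = 4/3.
sour cream: 80 mL × 4/3 ≈ 106.7 mL
all-purpose flour: 1.5 tsp × 4/3 = 2.0 tsp
whole-barley flour: 2.5 oz × 4/3 × 28.35 g/oz = 94.5 g
raisins: 4 oz × 4/3 ≈ 5.3 oz

sour cream: 106.7 mL; all-purpose flour: 2.0 tsp; whole-barley flour: 94.5 g; raisins: 5.3 oz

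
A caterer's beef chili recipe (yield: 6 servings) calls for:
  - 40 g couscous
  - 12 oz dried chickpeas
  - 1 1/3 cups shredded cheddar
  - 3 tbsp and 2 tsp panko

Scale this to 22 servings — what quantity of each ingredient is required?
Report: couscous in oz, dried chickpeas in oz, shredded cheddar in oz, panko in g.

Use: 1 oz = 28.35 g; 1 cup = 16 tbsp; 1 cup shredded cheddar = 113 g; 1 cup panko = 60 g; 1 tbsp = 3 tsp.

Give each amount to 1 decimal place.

couscous: 5.2 oz; dried chickpeas: 44.0 oz; shredded cheddar: 19.5 oz; panko: 50.4 g

Scaling factor: 22/6 = 11/3.
couscous: 40 g × 11/3 ÷ 28.35 g/oz ≈ 5.2 oz
dried chickpeas: 12 oz × 11/3 = 44.0 oz
shredded cheddar: 4/3 cup × 11/3 × 113 g/cup ÷ 28.35 g/oz ≈ 19.5 oz
panko: (3 tbsp + 2 tsp = 11/3 tbsp) × 11/3 ÷ 16 tbsp/cup × 60 g/cup ≈ 50.4 g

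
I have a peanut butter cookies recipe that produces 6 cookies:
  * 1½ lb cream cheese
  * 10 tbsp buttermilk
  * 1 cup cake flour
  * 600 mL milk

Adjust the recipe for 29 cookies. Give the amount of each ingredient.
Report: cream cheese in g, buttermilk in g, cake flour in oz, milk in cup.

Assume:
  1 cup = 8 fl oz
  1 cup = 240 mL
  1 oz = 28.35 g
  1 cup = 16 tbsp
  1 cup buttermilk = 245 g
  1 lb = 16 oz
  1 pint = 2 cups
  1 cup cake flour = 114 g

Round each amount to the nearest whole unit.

cream cheese: 3289 g; buttermilk: 740 g; cake flour: 19 oz; milk: 12 cup

Scaling factor: 29/6.
cream cheese: 1.5 lb × 29/6 × 16 oz/lb × 28.35 g/oz ≈ 3289 g
buttermilk: 10 tbsp × 29/6 ÷ 16 tbsp/cup × 245 g/cup ≈ 740 g
cake flour: 1 cup × 29/6 × 114 g/cup ÷ 28.35 g/oz ≈ 19 oz
milk: 600 mL × 29/6 ÷ 240 mL/cup ≈ 12 cup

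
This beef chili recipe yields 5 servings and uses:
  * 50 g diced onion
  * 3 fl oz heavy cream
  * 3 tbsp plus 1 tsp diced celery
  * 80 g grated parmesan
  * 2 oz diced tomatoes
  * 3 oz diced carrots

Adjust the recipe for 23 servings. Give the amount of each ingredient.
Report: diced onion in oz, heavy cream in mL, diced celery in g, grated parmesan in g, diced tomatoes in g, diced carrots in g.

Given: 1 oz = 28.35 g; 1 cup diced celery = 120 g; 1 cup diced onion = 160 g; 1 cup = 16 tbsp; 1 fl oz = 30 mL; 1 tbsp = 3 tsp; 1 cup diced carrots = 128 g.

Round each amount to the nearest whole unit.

Scaling factor: 23/5 = 4.6.
diced onion: 50 g × 23/5 ÷ 28.35 g/oz ≈ 8 oz
heavy cream: 3 fl oz × 23/5 × 30 mL/fl oz = 414 mL
diced celery: (3 tbsp + 1 tsp = 10/3 tbsp) × 23/5 ÷ 16 tbsp/cup × 120 g/cup = 115 g
grated parmesan: 80 g × 23/5 = 368 g
diced tomatoes: 2 oz × 23/5 × 28.35 g/oz ≈ 261 g
diced carrots: 3 oz × 23/5 × 28.35 g/oz ≈ 391 g

diced onion: 8 oz; heavy cream: 414 mL; diced celery: 115 g; grated parmesan: 368 g; diced tomatoes: 261 g; diced carrots: 391 g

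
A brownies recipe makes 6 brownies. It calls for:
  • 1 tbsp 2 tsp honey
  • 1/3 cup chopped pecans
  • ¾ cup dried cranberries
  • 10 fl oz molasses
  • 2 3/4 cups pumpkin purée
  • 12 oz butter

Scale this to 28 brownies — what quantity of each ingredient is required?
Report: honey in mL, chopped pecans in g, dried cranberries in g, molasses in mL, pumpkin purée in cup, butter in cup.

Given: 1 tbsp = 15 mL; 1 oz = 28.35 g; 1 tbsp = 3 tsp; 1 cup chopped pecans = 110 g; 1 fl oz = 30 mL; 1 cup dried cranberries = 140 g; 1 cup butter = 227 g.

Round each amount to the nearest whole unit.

Scaling factor: 28/6 = 14/3.
honey: (1 tbsp + 2 tsp = 5/3 tbsp) × 14/3 × 15 mL/tbsp ≈ 117 mL
chopped pecans: 1/3 cup × 14/3 × 110 g/cup ≈ 171 g
dried cranberries: 0.75 cup × 14/3 × 140 g/cup = 490 g
molasses: 10 fl oz × 14/3 × 30 mL/fl oz = 1400 mL
pumpkin purée: 2.75 cup × 14/3 ≈ 13 cup
butter: 12 oz × 14/3 × 28.35 g/oz ÷ 227 g/cup ≈ 7 cup

honey: 117 mL; chopped pecans: 171 g; dried cranberries: 490 g; molasses: 1400 mL; pumpkin purée: 13 cup; butter: 7 cup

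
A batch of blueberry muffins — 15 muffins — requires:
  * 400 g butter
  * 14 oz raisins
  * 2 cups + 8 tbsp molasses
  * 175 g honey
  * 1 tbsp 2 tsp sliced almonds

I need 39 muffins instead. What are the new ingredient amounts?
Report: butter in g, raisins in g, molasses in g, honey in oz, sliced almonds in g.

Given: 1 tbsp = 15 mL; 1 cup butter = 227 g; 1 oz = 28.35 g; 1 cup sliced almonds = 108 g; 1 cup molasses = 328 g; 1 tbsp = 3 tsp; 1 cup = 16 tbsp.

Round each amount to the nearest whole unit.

Scaling factor: 39/15 = 13/5 = 2.6.
butter: 400 g × 13/5 = 1040 g
raisins: 14 oz × 13/5 × 28.35 g/oz ≈ 1032 g
molasses: (2 cup + 8 tbsp = 2.5 cup) × 13/5 × 328 g/cup = 2132 g
honey: 175 g × 13/5 ÷ 28.35 g/oz ≈ 16 oz
sliced almonds: (1 tbsp + 2 tsp = 5/3 tbsp) × 13/5 ÷ 16 tbsp/cup × 108 g/cup ≈ 29 g

butter: 1040 g; raisins: 1032 g; molasses: 2132 g; honey: 16 oz; sliced almonds: 29 g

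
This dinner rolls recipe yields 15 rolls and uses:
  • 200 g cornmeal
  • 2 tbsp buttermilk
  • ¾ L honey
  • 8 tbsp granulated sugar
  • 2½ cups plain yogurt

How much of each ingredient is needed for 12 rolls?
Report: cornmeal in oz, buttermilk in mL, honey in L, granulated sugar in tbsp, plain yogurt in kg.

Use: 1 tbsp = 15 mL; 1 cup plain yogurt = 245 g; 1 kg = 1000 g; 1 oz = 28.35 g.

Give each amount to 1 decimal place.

cornmeal: 5.6 oz; buttermilk: 24.0 mL; honey: 0.6 L; granulated sugar: 6.4 tbsp; plain yogurt: 0.5 kg

Scaling factor: 12/15 = 4/5 = 0.8.
cornmeal: 200 g × 4/5 ÷ 28.35 g/oz ≈ 5.6 oz
buttermilk: 2 tbsp × 4/5 × 15 mL/tbsp = 24.0 mL
honey: 0.75 L × 4/5 = 0.6 L
granulated sugar: 8 tbsp × 4/5 = 6.4 tbsp
plain yogurt: 2.5 cup × 4/5 × 245 g/cup ÷ 1000 g/kg ≈ 0.5 kg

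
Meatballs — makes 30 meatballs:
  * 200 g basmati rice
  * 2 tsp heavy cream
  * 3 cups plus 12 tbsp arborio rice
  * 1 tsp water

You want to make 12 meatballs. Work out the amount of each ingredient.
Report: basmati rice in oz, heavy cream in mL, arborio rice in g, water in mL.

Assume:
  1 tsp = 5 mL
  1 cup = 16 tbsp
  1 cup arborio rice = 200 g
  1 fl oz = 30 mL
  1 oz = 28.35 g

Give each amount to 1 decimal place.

Scaling factor: 12/30 = 2/5 = 0.4.
basmati rice: 200 g × 2/5 ÷ 28.35 g/oz ≈ 2.8 oz
heavy cream: 2 tsp × 2/5 × 5 mL/tsp = 4.0 mL
arborio rice: (3 cup + 12 tbsp = 3.75 cup) × 2/5 × 200 g/cup = 300.0 g
water: 1 tsp × 2/5 × 5 mL/tsp = 2.0 mL

basmati rice: 2.8 oz; heavy cream: 4.0 mL; arborio rice: 300.0 g; water: 2.0 mL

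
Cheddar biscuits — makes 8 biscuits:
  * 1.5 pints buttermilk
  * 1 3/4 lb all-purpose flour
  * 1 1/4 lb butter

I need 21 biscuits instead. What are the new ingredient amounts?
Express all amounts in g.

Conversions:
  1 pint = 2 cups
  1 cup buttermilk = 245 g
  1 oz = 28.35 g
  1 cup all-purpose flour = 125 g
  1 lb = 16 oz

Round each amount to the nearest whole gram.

buttermilk: 1929 g; all-purpose flour: 2084 g; butter: 1488 g

Scaling factor: 21/8 = 2.625.
buttermilk: 1.5 pint × 21/8 × 2 cup/pint × 245 g/cup ≈ 1929 g
all-purpose flour: 1.75 lb × 21/8 × 16 oz/lb × 28.35 g/oz ≈ 2084 g
butter: 1.25 lb × 21/8 × 16 oz/lb × 28.35 g/oz ≈ 1488 g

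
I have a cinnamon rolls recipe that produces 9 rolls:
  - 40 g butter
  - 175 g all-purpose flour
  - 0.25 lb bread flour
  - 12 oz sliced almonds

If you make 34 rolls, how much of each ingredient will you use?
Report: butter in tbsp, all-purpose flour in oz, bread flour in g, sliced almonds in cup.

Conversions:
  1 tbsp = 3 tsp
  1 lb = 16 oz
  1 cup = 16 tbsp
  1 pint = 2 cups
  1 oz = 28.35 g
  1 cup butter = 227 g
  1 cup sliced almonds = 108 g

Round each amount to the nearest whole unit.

Scaling factor: 34/9.
butter: 40 g × 34/9 ÷ 227 g/cup × 16 tbsp/cup ≈ 11 tbsp
all-purpose flour: 175 g × 34/9 ÷ 28.35 g/oz ≈ 23 oz
bread flour: 0.25 lb × 34/9 × 16 oz/lb × 28.35 g/oz ≈ 428 g
sliced almonds: 12 oz × 34/9 × 28.35 g/oz ÷ 108 g/cup ≈ 12 cup

butter: 11 tbsp; all-purpose flour: 23 oz; bread flour: 428 g; sliced almonds: 12 cup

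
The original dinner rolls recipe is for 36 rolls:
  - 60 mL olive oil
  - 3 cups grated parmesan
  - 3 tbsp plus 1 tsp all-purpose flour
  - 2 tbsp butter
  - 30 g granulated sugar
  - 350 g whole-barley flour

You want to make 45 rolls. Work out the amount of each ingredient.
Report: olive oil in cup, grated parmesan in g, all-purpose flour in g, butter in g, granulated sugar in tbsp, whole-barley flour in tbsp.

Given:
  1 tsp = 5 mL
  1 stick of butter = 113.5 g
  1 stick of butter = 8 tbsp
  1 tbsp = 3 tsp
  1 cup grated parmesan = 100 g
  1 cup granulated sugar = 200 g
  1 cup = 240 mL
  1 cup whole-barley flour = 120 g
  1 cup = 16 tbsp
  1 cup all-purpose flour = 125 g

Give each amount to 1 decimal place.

Scaling factor: 45/36 = 5/4 = 1.25.
olive oil: 60 mL × 5/4 ÷ 240 mL/cup ≈ 0.3 cup
grated parmesan: 3 cup × 5/4 × 100 g/cup = 375.0 g
all-purpose flour: (3 tbsp + 1 tsp = 10/3 tbsp) × 5/4 ÷ 16 tbsp/cup × 125 g/cup ≈ 32.6 g
butter: 2 tbsp × 5/4 ÷ 8 tbsp/stick × 113.5 g/stick ≈ 35.5 g
granulated sugar: 30 g × 5/4 ÷ 200 g/cup × 16 tbsp/cup = 3.0 tbsp
whole-barley flour: 350 g × 5/4 ÷ 120 g/cup × 16 tbsp/cup ≈ 58.3 tbsp

olive oil: 0.3 cup; grated parmesan: 375.0 g; all-purpose flour: 32.6 g; butter: 35.5 g; granulated sugar: 3.0 tbsp; whole-barley flour: 58.3 tbsp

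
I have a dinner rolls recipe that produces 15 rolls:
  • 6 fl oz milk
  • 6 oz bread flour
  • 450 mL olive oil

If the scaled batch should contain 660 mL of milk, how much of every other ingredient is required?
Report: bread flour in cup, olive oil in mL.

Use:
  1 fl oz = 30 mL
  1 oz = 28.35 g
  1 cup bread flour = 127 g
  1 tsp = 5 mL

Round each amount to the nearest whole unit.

The original recipe has 180 mL of milk, so the scaling factor is 660 ÷ 180 = 11/3.
bread flour: 6 oz × 11/3 × 28.35 g/oz ÷ 127 g/cup ≈ 5 cup
olive oil: 450 mL × 11/3 = 1650 mL

bread flour: 5 cup; olive oil: 1650 mL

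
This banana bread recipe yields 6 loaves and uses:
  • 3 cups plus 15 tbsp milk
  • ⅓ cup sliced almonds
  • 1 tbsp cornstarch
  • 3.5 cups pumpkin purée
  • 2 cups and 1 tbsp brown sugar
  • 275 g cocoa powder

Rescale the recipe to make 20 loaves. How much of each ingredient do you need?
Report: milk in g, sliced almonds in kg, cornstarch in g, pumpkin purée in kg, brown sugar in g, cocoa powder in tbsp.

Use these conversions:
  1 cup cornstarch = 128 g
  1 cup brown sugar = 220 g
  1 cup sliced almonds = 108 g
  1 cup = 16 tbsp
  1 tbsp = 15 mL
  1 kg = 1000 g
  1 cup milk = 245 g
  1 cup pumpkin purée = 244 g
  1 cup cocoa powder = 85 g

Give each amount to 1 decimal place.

milk: 3215.6 g; sliced almonds: 0.1 kg; cornstarch: 26.7 g; pumpkin purée: 2.8 kg; brown sugar: 1512.5 g; cocoa powder: 172.5 tbsp

Scaling factor: 20/6 = 10/3.
milk: (3 cup + 15 tbsp = 3.9375 cup) × 10/3 × 245 g/cup ≈ 3215.6 g
sliced almonds: 1/3 cup × 10/3 × 108 g/cup ÷ 1000 g/kg ≈ 0.1 kg
cornstarch: 1 tbsp × 10/3 ÷ 16 tbsp/cup × 128 g/cup ≈ 26.7 g
pumpkin purée: 3.5 cup × 10/3 × 244 g/cup ÷ 1000 g/kg ≈ 2.8 kg
brown sugar: (2 cup + 1 tbsp = 2.0625 cup) × 10/3 × 220 g/cup = 1512.5 g
cocoa powder: 275 g × 10/3 ÷ 85 g/cup × 16 tbsp/cup ≈ 172.5 tbsp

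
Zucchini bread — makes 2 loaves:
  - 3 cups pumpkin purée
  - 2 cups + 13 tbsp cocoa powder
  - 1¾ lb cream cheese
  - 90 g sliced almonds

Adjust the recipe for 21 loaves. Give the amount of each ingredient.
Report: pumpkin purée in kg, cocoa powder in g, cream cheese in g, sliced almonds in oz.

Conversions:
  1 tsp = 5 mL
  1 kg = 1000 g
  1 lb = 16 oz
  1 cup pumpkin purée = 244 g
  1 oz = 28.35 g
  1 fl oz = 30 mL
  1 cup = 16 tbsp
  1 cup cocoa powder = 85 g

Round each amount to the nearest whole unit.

Scaling factor: 21/2 = 10.5.
pumpkin purée: 3 cup × 21/2 × 244 g/cup ÷ 1000 g/kg ≈ 8 kg
cocoa powder: (2 cup + 13 tbsp = 2.8125 cup) × 21/2 × 85 g/cup ≈ 2510 g
cream cheese: 1.75 lb × 21/2 × 16 oz/lb × 28.35 g/oz ≈ 8335 g
sliced almonds: 90 g × 21/2 ÷ 28.35 g/oz ≈ 33 oz

pumpkin purée: 8 kg; cocoa powder: 2510 g; cream cheese: 8335 g; sliced almonds: 33 oz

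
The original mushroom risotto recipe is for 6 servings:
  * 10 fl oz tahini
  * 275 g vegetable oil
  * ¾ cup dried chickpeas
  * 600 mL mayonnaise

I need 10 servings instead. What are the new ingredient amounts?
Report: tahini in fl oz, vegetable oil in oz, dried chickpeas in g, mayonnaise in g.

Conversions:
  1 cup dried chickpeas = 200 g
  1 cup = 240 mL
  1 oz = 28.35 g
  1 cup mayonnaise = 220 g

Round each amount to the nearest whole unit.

tahini: 17 fl oz; vegetable oil: 16 oz; dried chickpeas: 250 g; mayonnaise: 917 g

Scaling factor: 10/6 = 5/3.
tahini: 10 fl oz × 5/3 ≈ 17 fl oz
vegetable oil: 275 g × 5/3 ÷ 28.35 g/oz ≈ 16 oz
dried chickpeas: 0.75 cup × 5/3 × 200 g/cup = 250 g
mayonnaise: 600 mL × 5/3 ÷ 240 mL/cup × 220 g/cup ≈ 917 g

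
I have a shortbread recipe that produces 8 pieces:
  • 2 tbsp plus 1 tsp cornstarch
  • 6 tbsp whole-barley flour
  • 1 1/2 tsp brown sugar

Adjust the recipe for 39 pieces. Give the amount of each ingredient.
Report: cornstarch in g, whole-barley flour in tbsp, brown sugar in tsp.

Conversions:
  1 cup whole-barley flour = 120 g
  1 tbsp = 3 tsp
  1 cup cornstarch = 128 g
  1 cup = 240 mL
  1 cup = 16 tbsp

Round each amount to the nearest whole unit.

Scaling factor: 39/8 = 4.875.
cornstarch: (2 tbsp + 1 tsp = 7/3 tbsp) × 39/8 ÷ 16 tbsp/cup × 128 g/cup = 91 g
whole-barley flour: 6 tbsp × 39/8 ≈ 29 tbsp
brown sugar: 1.5 tsp × 39/8 ≈ 7 tsp

cornstarch: 91 g; whole-barley flour: 29 tbsp; brown sugar: 7 tsp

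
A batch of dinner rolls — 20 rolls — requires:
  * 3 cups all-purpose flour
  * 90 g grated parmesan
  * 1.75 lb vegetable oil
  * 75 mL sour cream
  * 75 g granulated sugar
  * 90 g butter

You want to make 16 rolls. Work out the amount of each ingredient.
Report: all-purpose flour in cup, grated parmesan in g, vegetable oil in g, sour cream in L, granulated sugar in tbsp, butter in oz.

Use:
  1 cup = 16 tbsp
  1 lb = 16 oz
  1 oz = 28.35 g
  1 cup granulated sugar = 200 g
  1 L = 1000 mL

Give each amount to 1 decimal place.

Scaling factor: 16/20 = 4/5 = 0.8.
all-purpose flour: 3 cup × 4/5 = 2.4 cup
grated parmesan: 90 g × 4/5 = 72.0 g
vegetable oil: 1.75 lb × 4/5 × 16 oz/lb × 28.35 g/oz ≈ 635.0 g
sour cream: 75 mL × 4/5 ÷ 1000 mL/L ≈ 0.1 L
granulated sugar: 75 g × 4/5 ÷ 200 g/cup × 16 tbsp/cup = 4.8 tbsp
butter: 90 g × 4/5 ÷ 28.35 g/oz ≈ 2.5 oz

all-purpose flour: 2.4 cup; grated parmesan: 72.0 g; vegetable oil: 635.0 g; sour cream: 0.1 L; granulated sugar: 4.8 tbsp; butter: 2.5 oz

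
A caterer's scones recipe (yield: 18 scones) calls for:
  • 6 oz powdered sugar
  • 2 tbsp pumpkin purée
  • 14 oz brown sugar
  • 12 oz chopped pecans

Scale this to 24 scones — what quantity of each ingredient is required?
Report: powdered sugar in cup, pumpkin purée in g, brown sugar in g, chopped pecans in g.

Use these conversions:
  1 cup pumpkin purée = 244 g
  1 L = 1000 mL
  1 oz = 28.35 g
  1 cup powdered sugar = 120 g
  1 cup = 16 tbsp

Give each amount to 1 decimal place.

Scaling factor: 24/18 = 4/3.
powdered sugar: 6 oz × 4/3 × 28.35 g/oz ÷ 120 g/cup ≈ 1.9 cup
pumpkin purée: 2 tbsp × 4/3 ÷ 16 tbsp/cup × 244 g/cup ≈ 40.7 g
brown sugar: 14 oz × 4/3 × 28.35 g/oz = 529.2 g
chopped pecans: 12 oz × 4/3 × 28.35 g/oz = 453.6 g

powdered sugar: 1.9 cup; pumpkin purée: 40.7 g; brown sugar: 529.2 g; chopped pecans: 453.6 g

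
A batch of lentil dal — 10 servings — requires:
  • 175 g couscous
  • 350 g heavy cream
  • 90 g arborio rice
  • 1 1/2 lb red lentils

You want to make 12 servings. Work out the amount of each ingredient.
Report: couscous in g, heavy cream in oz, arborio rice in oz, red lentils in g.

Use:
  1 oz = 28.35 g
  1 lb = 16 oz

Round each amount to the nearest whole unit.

Scaling factor: 12/10 = 6/5 = 1.2.
couscous: 175 g × 6/5 = 210 g
heavy cream: 350 g × 6/5 ÷ 28.35 g/oz ≈ 15 oz
arborio rice: 90 g × 6/5 ÷ 28.35 g/oz ≈ 4 oz
red lentils: 1.5 lb × 6/5 × 16 oz/lb × 28.35 g/oz ≈ 816 g

couscous: 210 g; heavy cream: 15 oz; arborio rice: 4 oz; red lentils: 816 g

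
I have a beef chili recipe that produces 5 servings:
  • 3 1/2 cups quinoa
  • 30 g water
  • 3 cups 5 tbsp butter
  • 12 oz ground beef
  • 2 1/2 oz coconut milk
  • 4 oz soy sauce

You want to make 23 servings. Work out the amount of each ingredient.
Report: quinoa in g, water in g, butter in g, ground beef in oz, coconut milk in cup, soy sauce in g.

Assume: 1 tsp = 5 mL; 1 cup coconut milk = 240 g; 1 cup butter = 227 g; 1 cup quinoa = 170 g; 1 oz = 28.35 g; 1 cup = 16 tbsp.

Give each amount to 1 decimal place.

Scaling factor: 23/5 = 4.6.
quinoa: 3.5 cup × 23/5 × 170 g/cup = 2737.0 g
water: 30 g × 23/5 = 138.0 g
butter: (3 cup + 5 tbsp = 3.3125 cup) × 23/5 × 227 g/cup ≈ 3458.9 g
ground beef: 12 oz × 23/5 = 55.2 oz
coconut milk: 2.5 oz × 23/5 × 28.35 g/oz ÷ 240 g/cup ≈ 1.4 cup
soy sauce: 4 oz × 23/5 × 28.35 g/oz ≈ 521.6 g

quinoa: 2737.0 g; water: 138.0 g; butter: 3458.9 g; ground beef: 55.2 oz; coconut milk: 1.4 cup; soy sauce: 521.6 g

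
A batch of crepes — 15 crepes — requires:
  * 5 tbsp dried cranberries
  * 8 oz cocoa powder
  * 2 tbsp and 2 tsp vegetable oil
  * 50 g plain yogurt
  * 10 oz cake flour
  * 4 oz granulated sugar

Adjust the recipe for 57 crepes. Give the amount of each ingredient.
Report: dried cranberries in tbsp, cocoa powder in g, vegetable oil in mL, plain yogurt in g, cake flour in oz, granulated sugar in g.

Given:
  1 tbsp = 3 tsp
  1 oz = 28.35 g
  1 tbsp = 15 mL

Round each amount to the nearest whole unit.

dried cranberries: 19 tbsp; cocoa powder: 862 g; vegetable oil: 152 mL; plain yogurt: 190 g; cake flour: 38 oz; granulated sugar: 431 g

Scaling factor: 57/15 = 19/5 = 3.8.
dried cranberries: 5 tbsp × 19/5 = 19 tbsp
cocoa powder: 8 oz × 19/5 × 28.35 g/oz ≈ 862 g
vegetable oil: (2 tbsp + 2 tsp = 8/3 tbsp) × 19/5 × 15 mL/tbsp = 152 mL
plain yogurt: 50 g × 19/5 = 190 g
cake flour: 10 oz × 19/5 = 38 oz
granulated sugar: 4 oz × 19/5 × 28.35 g/oz ≈ 431 g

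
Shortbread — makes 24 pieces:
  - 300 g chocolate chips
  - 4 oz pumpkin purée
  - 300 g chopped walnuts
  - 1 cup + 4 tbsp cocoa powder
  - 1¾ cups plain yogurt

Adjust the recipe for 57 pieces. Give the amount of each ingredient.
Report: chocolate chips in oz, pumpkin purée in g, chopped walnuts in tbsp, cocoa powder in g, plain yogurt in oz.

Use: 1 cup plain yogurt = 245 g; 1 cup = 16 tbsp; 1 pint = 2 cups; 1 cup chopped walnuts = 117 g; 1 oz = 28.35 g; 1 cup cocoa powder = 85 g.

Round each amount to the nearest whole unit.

Scaling factor: 57/24 = 19/8 = 2.375.
chocolate chips: 300 g × 19/8 ÷ 28.35 g/oz ≈ 25 oz
pumpkin purée: 4 oz × 19/8 × 28.35 g/oz ≈ 269 g
chopped walnuts: 300 g × 19/8 ÷ 117 g/cup × 16 tbsp/cup ≈ 97 tbsp
cocoa powder: (1 cup + 4 tbsp = 1.25 cup) × 19/8 × 85 g/cup ≈ 252 g
plain yogurt: 1.75 cup × 19/8 × 245 g/cup ÷ 28.35 g/oz ≈ 36 oz

chocolate chips: 25 oz; pumpkin purée: 269 g; chopped walnuts: 97 tbsp; cocoa powder: 252 g; plain yogurt: 36 oz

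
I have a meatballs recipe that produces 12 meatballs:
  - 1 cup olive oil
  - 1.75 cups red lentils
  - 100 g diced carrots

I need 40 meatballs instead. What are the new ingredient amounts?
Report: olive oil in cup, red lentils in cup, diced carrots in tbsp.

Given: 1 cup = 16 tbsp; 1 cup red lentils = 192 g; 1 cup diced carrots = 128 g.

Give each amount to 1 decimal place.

olive oil: 3.3 cup; red lentils: 5.8 cup; diced carrots: 41.7 tbsp

Scaling factor: 40/12 = 10/3.
olive oil: 1 cup × 10/3 ≈ 3.3 cup
red lentils: 1.75 cup × 10/3 ≈ 5.8 cup
diced carrots: 100 g × 10/3 ÷ 128 g/cup × 16 tbsp/cup ≈ 41.7 tbsp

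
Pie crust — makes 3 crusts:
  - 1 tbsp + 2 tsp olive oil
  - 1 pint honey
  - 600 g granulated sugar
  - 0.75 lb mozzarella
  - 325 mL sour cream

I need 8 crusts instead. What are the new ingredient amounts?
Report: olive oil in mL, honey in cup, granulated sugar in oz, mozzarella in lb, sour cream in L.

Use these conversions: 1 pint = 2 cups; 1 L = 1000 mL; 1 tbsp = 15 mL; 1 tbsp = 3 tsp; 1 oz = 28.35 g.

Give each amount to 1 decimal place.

Scaling factor: 8/3.
olive oil: (1 tbsp + 2 tsp = 5/3 tbsp) × 8/3 × 15 mL/tbsp ≈ 66.7 mL
honey: 1 pint × 8/3 × 2 cup/pint ≈ 5.3 cup
granulated sugar: 600 g × 8/3 ÷ 28.35 g/oz ≈ 56.4 oz
mozzarella: 0.75 lb × 8/3 = 2.0 lb
sour cream: 325 mL × 8/3 ÷ 1000 mL/L ≈ 0.9 L

olive oil: 66.7 mL; honey: 5.3 cup; granulated sugar: 56.4 oz; mozzarella: 2.0 lb; sour cream: 0.9 L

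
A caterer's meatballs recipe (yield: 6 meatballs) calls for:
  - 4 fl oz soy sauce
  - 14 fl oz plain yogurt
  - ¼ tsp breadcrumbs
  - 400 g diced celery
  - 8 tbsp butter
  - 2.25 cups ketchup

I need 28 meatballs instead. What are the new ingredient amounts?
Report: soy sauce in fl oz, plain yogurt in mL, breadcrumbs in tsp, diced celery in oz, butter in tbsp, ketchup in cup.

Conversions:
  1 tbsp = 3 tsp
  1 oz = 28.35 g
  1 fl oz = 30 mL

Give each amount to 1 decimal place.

Scaling factor: 28/6 = 14/3.
soy sauce: 4 fl oz × 14/3 ≈ 18.7 fl oz
plain yogurt: 14 fl oz × 14/3 × 30 mL/fl oz = 1960.0 mL
breadcrumbs: 0.25 tsp × 14/3 ≈ 1.2 tsp
diced celery: 400 g × 14/3 ÷ 28.35 g/oz ≈ 65.8 oz
butter: 8 tbsp × 14/3 ≈ 37.3 tbsp
ketchup: 2.25 cup × 14/3 = 10.5 cup

soy sauce: 18.7 fl oz; plain yogurt: 1960.0 mL; breadcrumbs: 1.2 tsp; diced celery: 65.8 oz; butter: 37.3 tbsp; ketchup: 10.5 cup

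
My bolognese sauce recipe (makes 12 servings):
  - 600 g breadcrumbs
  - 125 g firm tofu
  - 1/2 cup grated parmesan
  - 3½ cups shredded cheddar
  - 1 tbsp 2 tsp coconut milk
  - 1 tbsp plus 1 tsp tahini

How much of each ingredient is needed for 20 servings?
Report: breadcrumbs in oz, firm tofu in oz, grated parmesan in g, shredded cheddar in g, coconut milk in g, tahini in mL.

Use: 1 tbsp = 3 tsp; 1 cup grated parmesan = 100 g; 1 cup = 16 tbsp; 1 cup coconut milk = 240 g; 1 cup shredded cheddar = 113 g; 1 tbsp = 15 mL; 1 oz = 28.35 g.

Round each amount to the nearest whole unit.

breadcrumbs: 35 oz; firm tofu: 7 oz; grated parmesan: 83 g; shredded cheddar: 659 g; coconut milk: 42 g; tahini: 33 mL

Scaling factor: 20/12 = 5/3.
breadcrumbs: 600 g × 5/3 ÷ 28.35 g/oz ≈ 35 oz
firm tofu: 125 g × 5/3 ÷ 28.35 g/oz ≈ 7 oz
grated parmesan: 0.5 cup × 5/3 × 100 g/cup ≈ 83 g
shredded cheddar: 3.5 cup × 5/3 × 113 g/cup ≈ 659 g
coconut milk: (1 tbsp + 2 tsp = 5/3 tbsp) × 5/3 ÷ 16 tbsp/cup × 240 g/cup ≈ 42 g
tahini: (1 tbsp + 1 tsp = 4/3 tbsp) × 5/3 × 15 mL/tbsp ≈ 33 mL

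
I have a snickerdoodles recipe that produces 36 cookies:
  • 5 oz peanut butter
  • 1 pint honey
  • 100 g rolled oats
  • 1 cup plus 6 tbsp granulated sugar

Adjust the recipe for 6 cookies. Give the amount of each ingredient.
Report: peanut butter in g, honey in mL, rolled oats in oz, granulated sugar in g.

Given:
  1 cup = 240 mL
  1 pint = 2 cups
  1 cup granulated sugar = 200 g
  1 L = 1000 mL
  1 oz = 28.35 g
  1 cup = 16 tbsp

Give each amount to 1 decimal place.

peanut butter: 23.6 g; honey: 80.0 mL; rolled oats: 0.6 oz; granulated sugar: 45.8 g

Scaling factor: 6/36 = 1/6.
peanut butter: 5 oz × 1/6 × 28.35 g/oz ≈ 23.6 g
honey: 1 pint × 1/6 × 2 cup/pint × 240 mL/cup = 80.0 mL
rolled oats: 100 g × 1/6 ÷ 28.35 g/oz ≈ 0.6 oz
granulated sugar: (1 cup + 6 tbsp = 1.375 cup) × 1/6 × 200 g/cup ≈ 45.8 g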